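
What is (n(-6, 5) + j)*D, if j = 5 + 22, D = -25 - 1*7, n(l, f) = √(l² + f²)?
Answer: -864 - 32*√61 ≈ -1113.9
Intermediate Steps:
n(l, f) = √(f² + l²)
D = -32 (D = -25 - 7 = -32)
j = 27
(n(-6, 5) + j)*D = (√(5² + (-6)²) + 27)*(-32) = (√(25 + 36) + 27)*(-32) = (√61 + 27)*(-32) = (27 + √61)*(-32) = -864 - 32*√61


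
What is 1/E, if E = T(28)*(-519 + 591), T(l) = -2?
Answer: -1/144 ≈ -0.0069444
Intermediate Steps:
E = -144 (E = -2*(-519 + 591) = -2*72 = -144)
1/E = 1/(-144) = -1/144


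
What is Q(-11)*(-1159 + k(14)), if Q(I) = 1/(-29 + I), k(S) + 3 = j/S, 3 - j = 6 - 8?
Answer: 16263/560 ≈ 29.041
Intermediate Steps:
j = 5 (j = 3 - (6 - 8) = 3 - 1*(-2) = 3 + 2 = 5)
k(S) = -3 + 5/S
Q(-11)*(-1159 + k(14)) = (-1159 + (-3 + 5/14))/(-29 - 11) = (-1159 + (-3 + 5*(1/14)))/(-40) = -(-1159 + (-3 + 5/14))/40 = -(-1159 - 37/14)/40 = -1/40*(-16263/14) = 16263/560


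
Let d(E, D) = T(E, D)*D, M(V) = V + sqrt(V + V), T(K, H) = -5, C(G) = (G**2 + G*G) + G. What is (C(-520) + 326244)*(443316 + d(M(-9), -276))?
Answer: 385339756704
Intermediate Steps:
C(G) = G + 2*G**2 (C(G) = (G**2 + G**2) + G = 2*G**2 + G = G + 2*G**2)
M(V) = V + sqrt(2)*sqrt(V) (M(V) = V + sqrt(2*V) = V + sqrt(2)*sqrt(V))
d(E, D) = -5*D
(C(-520) + 326244)*(443316 + d(M(-9), -276)) = (-520*(1 + 2*(-520)) + 326244)*(443316 - 5*(-276)) = (-520*(1 - 1040) + 326244)*(443316 + 1380) = (-520*(-1039) + 326244)*444696 = (540280 + 326244)*444696 = 866524*444696 = 385339756704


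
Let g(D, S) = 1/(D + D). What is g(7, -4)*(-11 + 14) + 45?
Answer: 633/14 ≈ 45.214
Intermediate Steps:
g(D, S) = 1/(2*D)
g(7, -4)*(-11 + 14) + 45 = ((½)/7)*(-11 + 14) + 45 = ((½)*(⅐))*3 + 45 = (1/14)*3 + 45 = 3/14 + 45 = 633/14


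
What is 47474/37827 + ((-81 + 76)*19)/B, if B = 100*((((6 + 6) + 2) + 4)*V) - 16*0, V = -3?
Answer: 1925579/1513080 ≈ 1.2726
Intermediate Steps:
B = -5400 (B = 100*((((6 + 6) + 2) + 4)*(-3)) - 16*0 = 100*(((12 + 2) + 4)*(-3)) + 0 = 100*((14 + 4)*(-3)) + 0 = 100*(18*(-3)) + 0 = 100*(-54) + 0 = -5400 + 0 = -5400)
47474/37827 + ((-81 + 76)*19)/B = 47474/37827 + ((-81 + 76)*19)/(-5400) = 47474*(1/37827) - 5*19*(-1/5400) = 47474/37827 - 95*(-1/5400) = 47474/37827 + 19/1080 = 1925579/1513080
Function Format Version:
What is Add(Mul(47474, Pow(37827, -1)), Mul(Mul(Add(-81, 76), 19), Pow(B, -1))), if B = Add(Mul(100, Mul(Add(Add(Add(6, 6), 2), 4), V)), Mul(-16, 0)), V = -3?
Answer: Rational(1925579, 1513080) ≈ 1.2726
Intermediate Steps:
B = -5400 (B = Add(Mul(100, Mul(Add(Add(Add(6, 6), 2), 4), -3)), Mul(-16, 0)) = Add(Mul(100, Mul(Add(Add(12, 2), 4), -3)), 0) = Add(Mul(100, Mul(Add(14, 4), -3)), 0) = Add(Mul(100, Mul(18, -3)), 0) = Add(Mul(100, -54), 0) = Add(-5400, 0) = -5400)
Add(Mul(47474, Pow(37827, -1)), Mul(Mul(Add(-81, 76), 19), Pow(B, -1))) = Add(Mul(47474, Pow(37827, -1)), Mul(Mul(Add(-81, 76), 19), Pow(-5400, -1))) = Add(Mul(47474, Rational(1, 37827)), Mul(Mul(-5, 19), Rational(-1, 5400))) = Add(Rational(47474, 37827), Mul(-95, Rational(-1, 5400))) = Add(Rational(47474, 37827), Rational(19, 1080)) = Rational(1925579, 1513080)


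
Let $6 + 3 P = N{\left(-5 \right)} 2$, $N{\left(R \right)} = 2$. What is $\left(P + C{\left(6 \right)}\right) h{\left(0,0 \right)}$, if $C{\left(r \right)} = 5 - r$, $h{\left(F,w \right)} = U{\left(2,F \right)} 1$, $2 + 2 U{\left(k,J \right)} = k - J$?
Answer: $0$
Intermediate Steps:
$U{\left(k,J \right)} = -1 + \frac{k}{2} - \frac{J}{2}$ ($U{\left(k,J \right)} = -1 + \frac{k - J}{2} = -1 - \left(\frac{J}{2} - \frac{k}{2}\right) = -1 + \frac{k}{2} - \frac{J}{2}$)
$h{\left(F,w \right)} = - \frac{F}{2}$ ($h{\left(F,w \right)} = \left(-1 + \frac{1}{2} \cdot 2 - \frac{F}{2}\right) 1 = \left(-1 + 1 - \frac{F}{2}\right) 1 = - \frac{F}{2} \cdot 1 = - \frac{F}{2}$)
$P = - \frac{2}{3}$ ($P = -2 + \frac{2 \cdot 2}{3} = -2 + \frac{1}{3} \cdot 4 = -2 + \frac{4}{3} = - \frac{2}{3} \approx -0.66667$)
$\left(P + C{\left(6 \right)}\right) h{\left(0,0 \right)} = \left(- \frac{2}{3} + \left(5 - 6\right)\right) \left(\left(- \frac{1}{2}\right) 0\right) = \left(- \frac{2}{3} + \left(5 - 6\right)\right) 0 = \left(- \frac{2}{3} - 1\right) 0 = \left(- \frac{5}{3}\right) 0 = 0$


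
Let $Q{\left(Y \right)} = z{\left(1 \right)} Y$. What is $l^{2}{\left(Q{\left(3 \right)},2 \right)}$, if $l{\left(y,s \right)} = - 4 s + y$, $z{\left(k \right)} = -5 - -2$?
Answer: $289$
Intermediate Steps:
$z{\left(k \right)} = -3$ ($z{\left(k \right)} = -5 + 2 = -3$)
$Q{\left(Y \right)} = - 3 Y$
$l{\left(y,s \right)} = y - 4 s$
$l^{2}{\left(Q{\left(3 \right)},2 \right)} = \left(\left(-3\right) 3 - 8\right)^{2} = \left(-9 - 8\right)^{2} = \left(-17\right)^{2} = 289$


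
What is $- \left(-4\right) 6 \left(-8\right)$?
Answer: $-192$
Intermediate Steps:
$- \left(-4\right) 6 \left(-8\right) = \left(-1\right) \left(-24\right) \left(-8\right) = 24 \left(-8\right) = -192$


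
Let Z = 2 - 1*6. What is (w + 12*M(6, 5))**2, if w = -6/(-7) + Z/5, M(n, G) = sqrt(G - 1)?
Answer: 708964/1225 ≈ 578.75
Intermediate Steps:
Z = -4 (Z = 2 - 6 = -4)
M(n, G) = sqrt(-1 + G)
w = 2/35 (w = -6/(-7) - 4/5 = -6*(-1/7) - 4*1/5 = 6/7 - 4/5 = 2/35 ≈ 0.057143)
(w + 12*M(6, 5))**2 = (2/35 + 12*sqrt(-1 + 5))**2 = (2/35 + 12*sqrt(4))**2 = (2/35 + 12*2)**2 = (2/35 + 24)**2 = (842/35)**2 = 708964/1225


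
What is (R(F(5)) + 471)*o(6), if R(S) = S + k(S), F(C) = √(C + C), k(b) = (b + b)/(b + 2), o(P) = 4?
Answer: 5692/3 + 4*√10/3 ≈ 1901.5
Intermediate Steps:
k(b) = 2*b/(2 + b) (k(b) = (2*b)/(2 + b) = 2*b/(2 + b))
F(C) = √2*√C (F(C) = √(2*C) = √2*√C)
R(S) = S + 2*S/(2 + S)
(R(F(5)) + 471)*o(6) = ((√2*√5)*(4 + √2*√5)/(2 + √2*√5) + 471)*4 = (√10*(4 + √10)/(2 + √10) + 471)*4 = (471 + √10*(4 + √10)/(2 + √10))*4 = 1884 + 4*√10*(4 + √10)/(2 + √10)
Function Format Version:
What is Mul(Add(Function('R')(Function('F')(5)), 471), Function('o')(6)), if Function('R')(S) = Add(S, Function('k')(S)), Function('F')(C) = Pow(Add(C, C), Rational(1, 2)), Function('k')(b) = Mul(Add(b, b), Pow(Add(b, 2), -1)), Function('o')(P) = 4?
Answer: Add(Rational(5692, 3), Mul(Rational(4, 3), Pow(10, Rational(1, 2)))) ≈ 1901.5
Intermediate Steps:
Function('k')(b) = Mul(2, b, Pow(Add(2, b), -1)) (Function('k')(b) = Mul(Mul(2, b), Pow(Add(2, b), -1)) = Mul(2, b, Pow(Add(2, b), -1)))
Function('F')(C) = Mul(Pow(2, Rational(1, 2)), Pow(C, Rational(1, 2))) (Function('F')(C) = Pow(Mul(2, C), Rational(1, 2)) = Mul(Pow(2, Rational(1, 2)), Pow(C, Rational(1, 2))))
Function('R')(S) = Add(S, Mul(2, S, Pow(Add(2, S), -1)))
Mul(Add(Function('R')(Function('F')(5)), 471), Function('o')(6)) = Mul(Add(Mul(Mul(Pow(2, Rational(1, 2)), Pow(5, Rational(1, 2))), Pow(Add(2, Mul(Pow(2, Rational(1, 2)), Pow(5, Rational(1, 2)))), -1), Add(4, Mul(Pow(2, Rational(1, 2)), Pow(5, Rational(1, 2))))), 471), 4) = Mul(Add(Mul(Pow(10, Rational(1, 2)), Pow(Add(2, Pow(10, Rational(1, 2))), -1), Add(4, Pow(10, Rational(1, 2)))), 471), 4) = Mul(Add(471, Mul(Pow(10, Rational(1, 2)), Pow(Add(2, Pow(10, Rational(1, 2))), -1), Add(4, Pow(10, Rational(1, 2))))), 4) = Add(1884, Mul(4, Pow(10, Rational(1, 2)), Pow(Add(2, Pow(10, Rational(1, 2))), -1), Add(4, Pow(10, Rational(1, 2)))))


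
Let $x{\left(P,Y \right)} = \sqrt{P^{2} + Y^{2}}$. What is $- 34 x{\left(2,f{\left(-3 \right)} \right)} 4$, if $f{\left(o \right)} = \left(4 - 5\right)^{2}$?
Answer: $- 136 \sqrt{5} \approx -304.11$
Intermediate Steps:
$f{\left(o \right)} = 1$ ($f{\left(o \right)} = \left(-1\right)^{2} = 1$)
$- 34 x{\left(2,f{\left(-3 \right)} \right)} 4 = - 34 \sqrt{2^{2} + 1^{2}} \cdot 4 = - 34 \sqrt{4 + 1} \cdot 4 = - 34 \sqrt{5} \cdot 4 = - 136 \sqrt{5}$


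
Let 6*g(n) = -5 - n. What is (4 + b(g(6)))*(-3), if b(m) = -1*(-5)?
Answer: -27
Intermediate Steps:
g(n) = -5/6 - n/6 (g(n) = (-5 - n)/6 = -5/6 - n/6)
b(m) = 5
(4 + b(g(6)))*(-3) = (4 + 5)*(-3) = 9*(-3) = -27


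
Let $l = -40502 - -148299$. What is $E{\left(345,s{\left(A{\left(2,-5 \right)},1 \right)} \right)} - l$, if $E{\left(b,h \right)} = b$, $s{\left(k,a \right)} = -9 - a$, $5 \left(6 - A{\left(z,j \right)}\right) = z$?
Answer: $-107452$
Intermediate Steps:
$l = 107797$ ($l = -40502 + 148299 = 107797$)
$A{\left(z,j \right)} = 6 - \frac{z}{5}$
$E{\left(345,s{\left(A{\left(2,-5 \right)},1 \right)} \right)} - l = 345 - 107797 = -107452$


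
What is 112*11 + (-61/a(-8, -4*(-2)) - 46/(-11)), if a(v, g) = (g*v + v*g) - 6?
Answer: 1822803/1474 ≈ 1236.6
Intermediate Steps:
a(v, g) = -6 + 2*g*v (a(v, g) = (g*v + g*v) - 6 = 2*g*v - 6 = -6 + 2*g*v)
112*11 + (-61/a(-8, -4*(-2)) - 46/(-11)) = 112*11 + (-61/(-6 + 2*(-4*(-2))*(-8)) - 46/(-11)) = 1232 + (-61/(-6 + 2*8*(-8)) - 46*(-1/11)) = 1232 + (-61/(-6 - 128) + 46/11) = 1232 + (-61/(-134) + 46/11) = 1232 + (-61*(-1/134) + 46/11) = 1232 + (61/134 + 46/11) = 1232 + 6835/1474 = 1822803/1474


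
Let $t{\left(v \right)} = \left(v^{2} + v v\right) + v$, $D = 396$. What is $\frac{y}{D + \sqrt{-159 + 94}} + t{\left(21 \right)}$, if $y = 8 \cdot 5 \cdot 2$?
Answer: $\frac{141695223}{156881} - \frac{80 i \sqrt{65}}{156881} \approx 903.2 - 0.0041113 i$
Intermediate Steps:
$t{\left(v \right)} = v + 2 v^{2}$ ($t{\left(v \right)} = \left(v^{2} + v^{2}\right) + v = 2 v^{2} + v = v + 2 v^{2}$)
$y = 80$ ($y = 40 \cdot 2 = 80$)
$\frac{y}{D + \sqrt{-159 + 94}} + t{\left(21 \right)} = \frac{80}{396 + \sqrt{-159 + 94}} + 21 \left(1 + 2 \cdot 21\right) = \frac{80}{396 + \sqrt{-65}} + 21 \left(1 + 42\right) = \frac{80}{396 + i \sqrt{65}} + 21 \cdot 43 = \frac{80}{396 + i \sqrt{65}} + 903 = 903 + \frac{80}{396 + i \sqrt{65}}$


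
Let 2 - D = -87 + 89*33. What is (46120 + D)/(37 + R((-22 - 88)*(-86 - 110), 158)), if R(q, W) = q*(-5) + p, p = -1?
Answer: -10818/26941 ≈ -0.40154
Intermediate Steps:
D = -2848 (D = 2 - (-87 + 89*33) = 2 - (-87 + 2937) = 2 - 1*2850 = 2 - 2850 = -2848)
R(q, W) = -1 - 5*q (R(q, W) = q*(-5) - 1 = -5*q - 1 = -1 - 5*q)
(46120 + D)/(37 + R((-22 - 88)*(-86 - 110), 158)) = (46120 - 2848)/(37 + (-1 - 5*(-22 - 88)*(-86 - 110))) = 43272/(37 + (-1 - (-550)*(-196))) = 43272/(37 + (-1 - 5*21560)) = 43272/(37 + (-1 - 107800)) = 43272/(37 - 107801) = 43272/(-107764) = 43272*(-1/107764) = -10818/26941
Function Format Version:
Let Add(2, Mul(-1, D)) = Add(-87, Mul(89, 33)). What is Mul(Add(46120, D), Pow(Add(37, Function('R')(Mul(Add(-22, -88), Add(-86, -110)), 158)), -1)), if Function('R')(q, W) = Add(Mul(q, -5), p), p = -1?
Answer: Rational(-10818, 26941) ≈ -0.40154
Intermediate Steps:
D = -2848 (D = Add(2, Mul(-1, Add(-87, Mul(89, 33)))) = Add(2, Mul(-1, Add(-87, 2937))) = Add(2, Mul(-1, 2850)) = Add(2, -2850) = -2848)
Function('R')(q, W) = Add(-1, Mul(-5, q)) (Function('R')(q, W) = Add(Mul(q, -5), -1) = Add(Mul(-5, q), -1) = Add(-1, Mul(-5, q)))
Mul(Add(46120, D), Pow(Add(37, Function('R')(Mul(Add(-22, -88), Add(-86, -110)), 158)), -1)) = Mul(Add(46120, -2848), Pow(Add(37, Add(-1, Mul(-5, Mul(Add(-22, -88), Add(-86, -110))))), -1)) = Mul(43272, Pow(Add(37, Add(-1, Mul(-5, Mul(-110, -196)))), -1)) = Mul(43272, Pow(Add(37, Add(-1, Mul(-5, 21560))), -1)) = Mul(43272, Pow(Add(37, Add(-1, -107800)), -1)) = Mul(43272, Pow(Add(37, -107801), -1)) = Mul(43272, Pow(-107764, -1)) = Mul(43272, Rational(-1, 107764)) = Rational(-10818, 26941)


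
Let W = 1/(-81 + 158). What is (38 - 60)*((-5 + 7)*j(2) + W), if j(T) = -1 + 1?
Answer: -2/7 ≈ -0.28571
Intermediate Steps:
j(T) = 0
W = 1/77 ≈ 0.012987
(38 - 60)*((-5 + 7)*j(2) + W) = (38 - 60)*((-5 + 7)*0 + 1/77) = -22*(2*0 + 1/77) = -22*(0 + 1/77) = -22*1/77 = -2/7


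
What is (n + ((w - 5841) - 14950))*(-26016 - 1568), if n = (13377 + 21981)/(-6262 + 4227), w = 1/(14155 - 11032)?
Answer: 3647806559134336/6355305 ≈ 5.7398e+8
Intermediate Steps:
w = 1/3123 ≈ 0.00032020
n = -35358/2035 (n = 35358/(-2035) = 35358*(-1/2035) = -35358/2035 ≈ -17.375)
(n + ((w - 5841) - 14950))*(-26016 - 1568) = (-35358/2035 + ((1/3123 - 5841) - 14950))*(-26016 - 1568) = (-35358/2035 + (-18241442/3123 - 14950))*(-27584) = (-35358/2035 - 64930292/3123)*(-27584) = -132243567254/6355305*(-27584) = 3647806559134336/6355305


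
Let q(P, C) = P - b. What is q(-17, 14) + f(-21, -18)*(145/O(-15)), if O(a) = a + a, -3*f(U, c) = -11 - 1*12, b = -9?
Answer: -811/18 ≈ -45.056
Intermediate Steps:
q(P, C) = 9 + P (q(P, C) = P - 1*(-9) = P + 9 = 9 + P)
f(U, c) = 23/3 (f(U, c) = -(-11 - 1*12)/3 = -(-11 - 12)/3 = -⅓*(-23) = 23/3)
O(a) = 2*a
q(-17, 14) + f(-21, -18)*(145/O(-15)) = (9 - 17) + 23*(145/((2*(-15))))/3 = -8 + 23*(145/(-30))/3 = -8 + 23*(145*(-1/30))/3 = -8 + (23/3)*(-29/6) = -8 - 667/18 = -811/18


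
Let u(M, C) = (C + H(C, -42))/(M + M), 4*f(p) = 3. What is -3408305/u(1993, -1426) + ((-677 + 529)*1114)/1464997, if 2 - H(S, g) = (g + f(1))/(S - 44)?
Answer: 7801867013477330552/817789160343 ≈ 9.5402e+6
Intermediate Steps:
f(p) = 3/4 (f(p) = (1/4)*3 = 3/4)
H(S, g) = 2 - (3/4 + g)/(-44 + S) (H(S, g) = 2 - (g + 3/4)/(S - 44) = 2 - (3/4 + g)/(-44 + S))
u(M, C) = (C + (-187/4 + 2*C)/(-44 + C))/(2*M) (u(M, C) = (C + (-355/4 - 1*(-42) + 2*C)/(-44 + C))/(M + M) = (C + (-355/4 + 42 + 2*C)/(-44 + C))/((2*M)) = (C + (-187/4 + 2*C)/(-44 + C))*(1/(2*M)) = (C + (-187/4 + 2*C)/(-44 + C))/(2*M))
-3408305/u(1993, -1426) + ((-677 + 529)*1114)/1464997 = -3408305*15944*(-44 - 1426)/(-187 - 168*(-1426) + 4*(-1426)**2) + ((-677 + 529)*1114)/1464997 = -3408305*(-23437680/(-187 + 239568 + 4*2033476)) - 148*1114*(1/1464997) = -3408305*(-23437680/(-187 + 239568 + 8133904)) - 164872*1/1464997 = -3408305/((1/8)*(1/1993)*(-1/1470)*8373285) - 164872/1464997 = -3408305/(-558219/1562512) - 164872/1464997 = -3408305*(-1562512/558219) - 164872/1464997 = 5325517462160/558219 - 164872/1464997 = 7801867013477330552/817789160343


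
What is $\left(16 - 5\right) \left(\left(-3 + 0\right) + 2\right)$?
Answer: $-11$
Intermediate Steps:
$\left(16 - 5\right) \left(\left(-3 + 0\right) + 2\right) = 11 \left(-3 + 2\right) = 11 \left(-1\right) = -11$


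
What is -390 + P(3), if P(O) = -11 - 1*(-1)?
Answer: -400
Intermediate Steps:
P(O) = -10 (P(O) = -11 + 1 = -10)
-390 + P(3) = -390 - 10 = -400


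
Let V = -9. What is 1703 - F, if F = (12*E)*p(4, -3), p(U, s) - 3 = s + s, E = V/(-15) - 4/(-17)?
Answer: 147311/85 ≈ 1733.1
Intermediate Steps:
E = 71/85 (E = -9/(-15) - 4/(-17) = -9*(-1/15) - 4*(-1/17) = 3/5 + 4/17 = 71/85 ≈ 0.83529)
p(U, s) = 3 + 2*s (p(U, s) = 3 + (s + s) = 3 + 2*s)
F = -2556/85 (F = (12*(71/85))*(3 + 2*(-3)) = 852*(3 - 6)/85 = (852/85)*(-3) = -2556/85 ≈ -30.071)
1703 - F = 1703 - 1*(-2556/85) = 1703 + 2556/85 = 147311/85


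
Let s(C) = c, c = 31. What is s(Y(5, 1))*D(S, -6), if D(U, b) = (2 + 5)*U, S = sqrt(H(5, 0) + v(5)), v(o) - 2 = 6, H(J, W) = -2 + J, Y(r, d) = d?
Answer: 217*sqrt(11) ≈ 719.71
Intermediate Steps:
v(o) = 8 (v(o) = 2 + 6 = 8)
s(C) = 31
S = sqrt(11) (S = sqrt((-2 + 5) + 8) = sqrt(3 + 8) = sqrt(11) ≈ 3.3166)
D(U, b) = 7*U
s(Y(5, 1))*D(S, -6) = 31*(7*sqrt(11)) = 217*sqrt(11)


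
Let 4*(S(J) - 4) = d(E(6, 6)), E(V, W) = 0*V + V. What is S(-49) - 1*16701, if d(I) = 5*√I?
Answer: -16697 + 5*√6/4 ≈ -16694.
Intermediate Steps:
E(V, W) = V (E(V, W) = 0 + V = V)
S(J) = 4 + 5*√6/4 (S(J) = 4 + (5*√6)/4 = 4 + 5*√6/4)
S(-49) - 1*16701 = (4 + 5*√6/4) - 1*16701 = (4 + 5*√6/4) - 16701 = -16697 + 5*√6/4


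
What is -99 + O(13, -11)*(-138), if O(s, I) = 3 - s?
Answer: 1281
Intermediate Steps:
-99 + O(13, -11)*(-138) = -99 + (3 - 1*13)*(-138) = -99 + (3 - 13)*(-138) = -99 - 10*(-138) = -99 + 1380 = 1281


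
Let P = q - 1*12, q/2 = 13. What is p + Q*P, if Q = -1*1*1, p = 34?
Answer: 20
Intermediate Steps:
q = 26 (q = 2*13 = 26)
P = 14 (P = 26 - 1*12 = 26 - 12 = 14)
Q = -1 (Q = -1*1 = -1)
p + Q*P = 34 - 1*14 = 34 - 14 = 20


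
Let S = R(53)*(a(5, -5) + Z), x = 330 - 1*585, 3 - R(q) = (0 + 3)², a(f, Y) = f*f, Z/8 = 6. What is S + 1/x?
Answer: -111691/255 ≈ -438.00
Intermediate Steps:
Z = 48 (Z = 8*6 = 48)
a(f, Y) = f²
R(q) = -6 (R(q) = 3 - (0 + 3)² = 3 - 1*3² = 3 - 1*9 = 3 - 9 = -6)
x = -255 (x = 330 - 585 = -255)
S = -438 (S = -6*(5² + 48) = -6*(25 + 48) = -6*73 = -438)
S + 1/x = -438 + 1/(-255) = -438 - 1/255 = -111691/255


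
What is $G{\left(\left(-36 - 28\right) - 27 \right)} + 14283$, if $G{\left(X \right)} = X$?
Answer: $14192$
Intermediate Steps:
$G{\left(\left(-36 - 28\right) - 27 \right)} + 14283 = \left(\left(-36 - 28\right) - 27\right) + 14283 = \left(-64 - 27\right) + 14283 = -91 + 14283 = 14192$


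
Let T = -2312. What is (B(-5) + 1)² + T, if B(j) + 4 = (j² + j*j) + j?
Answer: -548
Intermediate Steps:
B(j) = -4 + j + 2*j² (B(j) = -4 + ((j² + j*j) + j) = -4 + ((j² + j²) + j) = -4 + (2*j² + j) = -4 + (j + 2*j²) = -4 + j + 2*j²)
(B(-5) + 1)² + T = ((-4 - 5 + 2*(-5)²) + 1)² - 2312 = ((-4 - 5 + 2*25) + 1)² - 2312 = ((-4 - 5 + 50) + 1)² - 2312 = (41 + 1)² - 2312 = 42² - 2312 = 1764 - 2312 = -548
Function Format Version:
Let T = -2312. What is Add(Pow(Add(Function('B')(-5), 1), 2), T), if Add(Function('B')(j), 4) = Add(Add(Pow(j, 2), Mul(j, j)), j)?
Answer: -548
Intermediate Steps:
Function('B')(j) = Add(-4, j, Mul(2, Pow(j, 2))) (Function('B')(j) = Add(-4, Add(Add(Pow(j, 2), Mul(j, j)), j)) = Add(-4, Add(Add(Pow(j, 2), Pow(j, 2)), j)) = Add(-4, Add(Mul(2, Pow(j, 2)), j)) = Add(-4, Add(j, Mul(2, Pow(j, 2)))) = Add(-4, j, Mul(2, Pow(j, 2))))
Add(Pow(Add(Function('B')(-5), 1), 2), T) = Add(Pow(Add(Add(-4, -5, Mul(2, Pow(-5, 2))), 1), 2), -2312) = Add(Pow(Add(Add(-4, -5, Mul(2, 25)), 1), 2), -2312) = Add(Pow(Add(Add(-4, -5, 50), 1), 2), -2312) = Add(Pow(Add(41, 1), 2), -2312) = Add(Pow(42, 2), -2312) = Add(1764, -2312) = -548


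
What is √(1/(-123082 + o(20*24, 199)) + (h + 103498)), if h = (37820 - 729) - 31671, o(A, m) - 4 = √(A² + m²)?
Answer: √(108918 - 1/(123078 - √270001)) ≈ 330.03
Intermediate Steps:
o(A, m) = 4 + √(A² + m²)
h = 5420 (h = 37091 - 31671 = 5420)
√(1/(-123082 + o(20*24, 199)) + (h + 103498)) = √(1/(-123082 + (4 + √((20*24)² + 199²))) + (5420 + 103498)) = √(1/(-123082 + (4 + √(480² + 39601))) + 108918) = √(1/(-123082 + (4 + √(230400 + 39601))) + 108918) = √(1/(-123082 + (4 + √270001)) + 108918) = √(1/(-123078 + √270001) + 108918) = √(108918 + 1/(-123078 + √270001))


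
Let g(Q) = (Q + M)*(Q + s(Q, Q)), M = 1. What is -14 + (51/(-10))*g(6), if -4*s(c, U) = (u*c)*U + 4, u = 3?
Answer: 3857/5 ≈ 771.40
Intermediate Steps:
s(c, U) = -1 - 3*U*c/4 (s(c, U) = -((3*c)*U + 4)/4 = -(3*U*c + 4)/4 = -(4 + 3*U*c)/4 = -1 - 3*U*c/4)
g(Q) = (1 + Q)*(-1 + Q - 3*Q²/4) (g(Q) = (Q + 1)*(Q + (-1 - 3*Q*Q/4)) = (1 + Q)*(Q + (-1 - 3*Q²/4)) = (1 + Q)*(-1 + Q - 3*Q²/4))
-14 + (51/(-10))*g(6) = -14 + (51/(-10))*(-1 - ¾*6³ + (¼)*6²) = -14 + (51*(-⅒))*(-1 - ¾*216 + (¼)*36) = -14 - 51*(-1 - 162 + 9)/10 = -14 - 51/10*(-154) = -14 + 3927/5 = 3857/5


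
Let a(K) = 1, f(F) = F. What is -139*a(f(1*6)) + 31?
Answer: -108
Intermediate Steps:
-139*a(f(1*6)) + 31 = -139*1 + 31 = -139 + 31 = -108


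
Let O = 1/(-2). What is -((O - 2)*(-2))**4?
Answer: -625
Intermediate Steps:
O = -1/2 ≈ -0.50000
-((O - 2)*(-2))**4 = -((-1/2 - 2)*(-2))**4 = -(-5/2*(-2))**4 = -1*5**4 = -1*625 = -625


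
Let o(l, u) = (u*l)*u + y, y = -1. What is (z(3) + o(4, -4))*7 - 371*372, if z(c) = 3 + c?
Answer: -137529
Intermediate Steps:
o(l, u) = -1 + l*u² (o(l, u) = (u*l)*u - 1 = (l*u)*u - 1 = l*u² - 1 = -1 + l*u²)
(z(3) + o(4, -4))*7 - 371*372 = ((3 + 3) + (-1 + 4*(-4)²))*7 - 371*372 = (6 + (-1 + 4*16))*7 - 138012 = (6 + (-1 + 64))*7 - 138012 = (6 + 63)*7 - 138012 = 69*7 - 138012 = 483 - 138012 = -137529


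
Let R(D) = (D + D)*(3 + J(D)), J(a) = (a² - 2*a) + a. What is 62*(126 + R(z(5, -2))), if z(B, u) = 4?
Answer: 15252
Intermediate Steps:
J(a) = a² - a
R(D) = 2*D*(3 + D*(-1 + D)) (R(D) = (D + D)*(3 + D*(-1 + D)) = (2*D)*(3 + D*(-1 + D)) = 2*D*(3 + D*(-1 + D)))
62*(126 + R(z(5, -2))) = 62*(126 + 2*4*(3 + 4*(-1 + 4))) = 62*(126 + 2*4*(3 + 4*3)) = 62*(126 + 2*4*(3 + 12)) = 62*(126 + 2*4*15) = 62*(126 + 120) = 62*246 = 15252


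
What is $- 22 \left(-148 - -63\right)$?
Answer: $1870$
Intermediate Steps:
$- 22 \left(-148 - -63\right) = - 22 \left(-148 + 63\right) = \left(-22\right) \left(-85\right) = 1870$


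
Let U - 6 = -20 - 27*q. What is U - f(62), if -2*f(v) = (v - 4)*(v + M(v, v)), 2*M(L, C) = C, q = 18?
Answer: 2197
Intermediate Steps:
M(L, C) = C/2
f(v) = -3*v*(-4 + v)/4 (f(v) = -(v - 4)*(v + v/2)/2 = -(-4 + v)*3*v/2/2 = -3*v*(-4 + v)/4)
U = -500 (U = 6 + (-20 - 27*18) = 6 + (-20 - 486) = 6 - 506 = -500)
U - f(62) = -500 - 3*62*(4 - 1*62)/4 = -500 - 3*62*(4 - 62)/4 = -500 - 3*62*(-58)/4 = -500 - 1*(-2697) = -500 + 2697 = 2197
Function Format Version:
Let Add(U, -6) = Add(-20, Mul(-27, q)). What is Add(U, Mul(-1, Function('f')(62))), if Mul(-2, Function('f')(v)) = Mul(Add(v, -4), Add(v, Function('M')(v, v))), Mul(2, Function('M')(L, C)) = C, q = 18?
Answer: 2197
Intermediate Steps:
Function('M')(L, C) = Mul(Rational(1, 2), C)
Function('f')(v) = Mul(Rational(-3, 4), v, Add(-4, v)) (Function('f')(v) = Mul(Rational(-1, 2), Mul(Add(v, -4), Add(v, Mul(Rational(1, 2), v)))) = Mul(Rational(-1, 2), Mul(Add(-4, v), Mul(Rational(3, 2), v))) = Mul(Rational(-1, 2), Mul(Rational(3, 2), v, Add(-4, v))) = Mul(Rational(-3, 4), v, Add(-4, v)))
U = -500 (U = Add(6, Add(-20, Mul(-27, 18))) = Add(6, Add(-20, -486)) = Add(6, -506) = -500)
Add(U, Mul(-1, Function('f')(62))) = Add(-500, Mul(-1, Mul(Rational(3, 4), 62, Add(4, Mul(-1, 62))))) = Add(-500, Mul(-1, Mul(Rational(3, 4), 62, Add(4, -62)))) = Add(-500, Mul(-1, Mul(Rational(3, 4), 62, -58))) = Add(-500, Mul(-1, -2697)) = Add(-500, 2697) = 2197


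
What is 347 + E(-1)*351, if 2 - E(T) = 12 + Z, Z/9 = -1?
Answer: -4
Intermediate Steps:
Z = -9 (Z = 9*(-1) = -9)
E(T) = -1 (E(T) = 2 - (12 - 9) = 2 - 1*3 = 2 - 3 = -1)
347 + E(-1)*351 = 347 - 1*351 = 347 - 351 = -4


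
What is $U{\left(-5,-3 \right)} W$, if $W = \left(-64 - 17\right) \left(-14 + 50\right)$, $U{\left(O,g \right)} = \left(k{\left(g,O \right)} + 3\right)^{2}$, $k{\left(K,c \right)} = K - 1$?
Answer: $-2916$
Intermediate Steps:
$k{\left(K,c \right)} = -1 + K$ ($k{\left(K,c \right)} = K - 1 = -1 + K$)
$U{\left(O,g \right)} = \left(2 + g\right)^{2}$ ($U{\left(O,g \right)} = \left(\left(-1 + g\right) + 3\right)^{2} = \left(2 + g\right)^{2}$)
$W = -2916$ ($W = \left(-81\right) 36 = -2916$)
$U{\left(-5,-3 \right)} W = \left(2 - 3\right)^{2} \left(-2916\right) = \left(-1\right)^{2} \left(-2916\right) = 1 \left(-2916\right) = -2916$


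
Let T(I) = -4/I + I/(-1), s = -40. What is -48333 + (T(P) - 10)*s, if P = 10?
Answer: -47517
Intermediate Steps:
T(I) = -I - 4/I (T(I) = -4/I + I*(-1) = -4/I - I = -I - 4/I)
-48333 + (T(P) - 10)*s = -48333 + ((-1*10 - 4/10) - 10)*(-40) = -48333 + ((-10 - 4*1/10) - 10)*(-40) = -48333 + ((-10 - 2/5) - 10)*(-40) = -48333 + (-52/5 - 10)*(-40) = -48333 - 102/5*(-40) = -48333 + 816 = -47517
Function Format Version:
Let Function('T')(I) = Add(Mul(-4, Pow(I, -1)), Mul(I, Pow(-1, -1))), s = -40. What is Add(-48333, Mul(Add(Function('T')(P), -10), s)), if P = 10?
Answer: -47517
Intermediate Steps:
Function('T')(I) = Add(Mul(-1, I), Mul(-4, Pow(I, -1))) (Function('T')(I) = Add(Mul(-4, Pow(I, -1)), Mul(I, -1)) = Add(Mul(-4, Pow(I, -1)), Mul(-1, I)) = Add(Mul(-1, I), Mul(-4, Pow(I, -1))))
Add(-48333, Mul(Add(Function('T')(P), -10), s)) = Add(-48333, Mul(Add(Add(Mul(-1, 10), Mul(-4, Pow(10, -1))), -10), -40)) = Add(-48333, Mul(Add(Add(-10, Mul(-4, Rational(1, 10))), -10), -40)) = Add(-48333, Mul(Add(Add(-10, Rational(-2, 5)), -10), -40)) = Add(-48333, Mul(Add(Rational(-52, 5), -10), -40)) = Add(-48333, Mul(Rational(-102, 5), -40)) = Add(-48333, 816) = -47517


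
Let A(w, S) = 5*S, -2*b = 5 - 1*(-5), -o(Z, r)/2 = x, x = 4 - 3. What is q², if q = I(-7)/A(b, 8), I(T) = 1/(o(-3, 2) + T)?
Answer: 1/129600 ≈ 7.7161e-6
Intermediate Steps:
x = 1
o(Z, r) = -2 (o(Z, r) = -2*1 = -2)
I(T) = 1/(-2 + T)
b = -5 (b = -(5 - 1*(-5))/2 = -(5 + 5)/2 = -½*10 = -5)
q = -1/360 (q = 1/((-2 - 7)*((5*8))) = 1/(-9*40) = -⅑*1/40 = -1/360 ≈ -0.0027778)
q² = (-1/360)² = 1/129600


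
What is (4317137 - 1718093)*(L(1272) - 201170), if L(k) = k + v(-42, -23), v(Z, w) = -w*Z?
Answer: -522054374016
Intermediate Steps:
v(Z, w) = -Z*w
L(k) = -966 + k (L(k) = k - 1*(-42)*(-23) = k - 966 = -966 + k)
(4317137 - 1718093)*(L(1272) - 201170) = (4317137 - 1718093)*((-966 + 1272) - 201170) = 2599044*(306 - 201170) = 2599044*(-200864) = -522054374016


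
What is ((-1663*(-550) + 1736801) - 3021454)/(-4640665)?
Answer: 370003/4640665 ≈ 0.079731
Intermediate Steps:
((-1663*(-550) + 1736801) - 3021454)/(-4640665) = ((914650 + 1736801) - 3021454)*(-1/4640665) = (2651451 - 3021454)*(-1/4640665) = -370003*(-1/4640665) = 370003/4640665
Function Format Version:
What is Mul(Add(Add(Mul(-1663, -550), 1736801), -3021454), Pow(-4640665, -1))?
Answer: Rational(370003, 4640665) ≈ 0.079731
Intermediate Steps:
Mul(Add(Add(Mul(-1663, -550), 1736801), -3021454), Pow(-4640665, -1)) = Mul(Add(Add(914650, 1736801), -3021454), Rational(-1, 4640665)) = Mul(Add(2651451, -3021454), Rational(-1, 4640665)) = Mul(-370003, Rational(-1, 4640665)) = Rational(370003, 4640665)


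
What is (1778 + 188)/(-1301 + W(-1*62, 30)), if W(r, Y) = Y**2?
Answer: -1966/401 ≈ -4.9027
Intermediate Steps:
(1778 + 188)/(-1301 + W(-1*62, 30)) = (1778 + 188)/(-1301 + 30**2) = 1966/(-1301 + 900) = 1966/(-401) = 1966*(-1/401) = -1966/401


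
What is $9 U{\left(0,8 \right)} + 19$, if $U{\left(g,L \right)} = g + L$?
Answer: $91$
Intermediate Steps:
$U{\left(g,L \right)} = L + g$
$9 U{\left(0,8 \right)} + 19 = 9 \left(8 + 0\right) + 19 = 9 \cdot 8 + 19 = 72 + 19 = 91$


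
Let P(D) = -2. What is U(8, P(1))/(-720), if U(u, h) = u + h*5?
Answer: 1/360 ≈ 0.0027778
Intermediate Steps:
U(u, h) = u + 5*h
U(8, P(1))/(-720) = (8 + 5*(-2))/(-720) = (8 - 10)*(-1/720) = -2*(-1/720) = 1/360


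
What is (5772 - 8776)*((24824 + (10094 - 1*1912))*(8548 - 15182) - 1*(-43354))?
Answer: 657631023800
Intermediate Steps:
(5772 - 8776)*((24824 + (10094 - 1*1912))*(8548 - 15182) - 1*(-43354)) = -3004*((24824 + (10094 - 1912))*(-6634) + 43354) = -3004*((24824 + 8182)*(-6634) + 43354) = -3004*(33006*(-6634) + 43354) = -3004*(-218961804 + 43354) = -3004*(-218918450) = 657631023800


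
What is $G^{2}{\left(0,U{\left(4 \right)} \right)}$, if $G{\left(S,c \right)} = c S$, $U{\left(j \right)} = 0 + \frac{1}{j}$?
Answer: $0$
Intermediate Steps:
$U{\left(j \right)} = \frac{1}{j}$
$G{\left(S,c \right)} = S c$
$G^{2}{\left(0,U{\left(4 \right)} \right)} = \left(\frac{0}{4}\right)^{2} = \left(0 \cdot \frac{1}{4}\right)^{2} = 0^{2} = 0$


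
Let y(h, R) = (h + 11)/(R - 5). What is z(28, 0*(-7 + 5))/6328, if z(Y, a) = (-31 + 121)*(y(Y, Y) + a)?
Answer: 1755/72772 ≈ 0.024116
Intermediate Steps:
y(h, R) = (11 + h)/(-5 + R)
z(Y, a) = 90*a + 90*(11 + Y)/(-5 + Y) (z(Y, a) = (-31 + 121)*((11 + Y)/(-5 + Y) + a) = 90*(a + (11 + Y)/(-5 + Y)) = 90*a + 90*(11 + Y)/(-5 + Y))
z(28, 0*(-7 + 5))/6328 = (90*(11 + 28 + (0*(-7 + 5))*(-5 + 28))/(-5 + 28))/6328 = (90*(11 + 28 + (0*(-2))*23)/23)*(1/6328) = (90*(1/23)*(11 + 28 + 0*23))*(1/6328) = (90*(1/23)*(11 + 28 + 0))*(1/6328) = (90*(1/23)*39)*(1/6328) = (3510/23)*(1/6328) = 1755/72772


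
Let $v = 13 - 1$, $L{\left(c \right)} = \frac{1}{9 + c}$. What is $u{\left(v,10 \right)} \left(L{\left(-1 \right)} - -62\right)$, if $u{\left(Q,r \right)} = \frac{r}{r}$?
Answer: $\frac{497}{8} \approx 62.125$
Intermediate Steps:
$v = 12$
$u{\left(Q,r \right)} = 1$
$u{\left(v,10 \right)} \left(L{\left(-1 \right)} - -62\right) = 1 \left(\frac{1}{9 - 1} - -62\right) = 1 \left(\frac{1}{8} + 62\right) = 1 \cdot \frac{497}{8} = \frac{497}{8}$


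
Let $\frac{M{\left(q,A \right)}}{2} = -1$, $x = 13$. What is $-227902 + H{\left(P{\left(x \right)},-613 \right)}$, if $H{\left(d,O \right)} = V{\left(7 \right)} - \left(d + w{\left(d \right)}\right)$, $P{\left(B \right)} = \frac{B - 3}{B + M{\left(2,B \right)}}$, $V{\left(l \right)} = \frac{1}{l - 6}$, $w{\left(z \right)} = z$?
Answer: $- \frac{2506931}{11} \approx -2.279 \cdot 10^{5}$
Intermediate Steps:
$M{\left(q,A \right)} = -2$ ($M{\left(q,A \right)} = 2 \left(-1\right) = -2$)
$V{\left(l \right)} = \frac{1}{-6 + l}$
$P{\left(B \right)} = \frac{-3 + B}{-2 + B}$ ($P{\left(B \right)} = \frac{B - 3}{B - 2} = \frac{-3 + B}{-2 + B}$)
$H{\left(d,O \right)} = 1 - 2 d$ ($H{\left(d,O \right)} = \frac{1}{-6 + 7} - \left(d + d\right) = 1^{-1} - 2 d = 1 - 2 d$)
$-227902 + H{\left(P{\left(x \right)},-613 \right)} = -227902 + \left(1 - 2 \frac{-3 + 13}{-2 + 13}\right) = -227902 + \left(1 - 2 \cdot \frac{1}{11} \cdot 10\right) = -227902 + \left(1 - \frac{20}{11}\right) = -227902 - \frac{9}{11} = - \frac{2506931}{11}$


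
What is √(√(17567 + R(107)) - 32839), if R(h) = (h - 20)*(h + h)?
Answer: √(-32839 + √36185) ≈ 180.69*I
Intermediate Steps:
R(h) = 2*h*(-20 + h) (R(h) = (-20 + h)*(2*h) = 2*h*(-20 + h))
√(√(17567 + R(107)) - 32839) = √(√(17567 + 2*107*(-20 + 107)) - 32839) = √(√(17567 + 2*107*87) - 32839) = √(√(17567 + 18618) - 32839) = √(√36185 - 32839) = √(-32839 + √36185)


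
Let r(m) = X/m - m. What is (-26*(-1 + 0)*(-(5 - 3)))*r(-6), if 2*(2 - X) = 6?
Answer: -962/3 ≈ -320.67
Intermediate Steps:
X = -1 (X = 2 - ½*6 = 2 - 3 = -1)
r(m) = -m - 1/m (r(m) = -1/m - m = -m - 1/m)
(-26*(-1 + 0)*(-(5 - 3)))*r(-6) = (-26*(-1 + 0)*(-(5 - 3)))*(-1*(-6) - 1/(-6)) = (-(-26)*(-1*2))*(6 - 1*(-⅙)) = (-(-26)*(-2))*(6 + ⅙) = -26*2*(37/6) = -52*37/6 = -962/3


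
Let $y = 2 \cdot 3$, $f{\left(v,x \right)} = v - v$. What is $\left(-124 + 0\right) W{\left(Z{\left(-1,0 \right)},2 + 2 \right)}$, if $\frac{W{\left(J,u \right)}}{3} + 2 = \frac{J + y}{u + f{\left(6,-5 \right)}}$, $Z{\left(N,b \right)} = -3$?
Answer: $465$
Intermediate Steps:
$f{\left(v,x \right)} = 0$
$y = 6$
$W{\left(J,u \right)} = -6 + \frac{3 \left(6 + J\right)}{u}$ ($W{\left(J,u \right)} = -6 + 3 \frac{J + 6}{u + 0} = -6 + 3 \frac{6 + J}{u} = -6 + \frac{3 \left(6 + J\right)}{u}$)
$\left(-124 + 0\right) W{\left(Z{\left(-1,0 \right)},2 + 2 \right)} = \left(-124 + 0\right) \frac{3 \left(6 - 3 - 2 \left(2 + 2\right)\right)}{2 + 2} = - 124 \frac{3 \left(6 - 3 - 8\right)}{4} = - 124 \cdot 3 \cdot \frac{1}{4} \left(6 - 3 - 8\right) = - 124 \cdot 3 \cdot \frac{1}{4} \left(-5\right) = \left(-124\right) \left(- \frac{15}{4}\right) = 465$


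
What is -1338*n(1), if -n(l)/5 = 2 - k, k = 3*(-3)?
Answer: 73590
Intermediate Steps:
k = -9
n(l) = -55 (n(l) = -5*(2 - 1*(-9)) = -5*(2 + 9) = -5*11 = -55)
-1338*n(1) = -1338*(-55) = 73590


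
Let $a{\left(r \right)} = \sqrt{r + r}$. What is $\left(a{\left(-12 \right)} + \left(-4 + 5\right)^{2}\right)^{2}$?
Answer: $-23 + 4 i \sqrt{6} \approx -23.0 + 9.798 i$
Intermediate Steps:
$a{\left(r \right)} = \sqrt{2} \sqrt{r}$ ($a{\left(r \right)} = \sqrt{2 r} = \sqrt{2} \sqrt{r}$)
$\left(a{\left(-12 \right)} + \left(-4 + 5\right)^{2}\right)^{2} = \left(\sqrt{2} \sqrt{-12} + \left(-4 + 5\right)^{2}\right)^{2} = \left(\sqrt{2} \cdot 2 i \sqrt{3} + 1^{2}\right)^{2} = \left(2 i \sqrt{6} + 1\right)^{2} = \left(1 + 2 i \sqrt{6}\right)^{2}$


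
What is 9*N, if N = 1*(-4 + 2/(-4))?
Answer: -81/2 ≈ -40.500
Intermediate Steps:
N = -9/2 (N = 1*(-4 + 2*(-¼)) = 1*(-4 - ½) = 1*(-9/2) = -9/2 ≈ -4.5000)
9*N = 9*(-9/2) = -81/2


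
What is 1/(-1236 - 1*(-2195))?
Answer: 1/959 ≈ 0.0010428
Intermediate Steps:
1/(-1236 - 1*(-2195)) = 1/(-1236 + 2195) = 1/959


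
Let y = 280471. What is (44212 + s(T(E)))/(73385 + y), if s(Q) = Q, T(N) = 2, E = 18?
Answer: 7369/58976 ≈ 0.12495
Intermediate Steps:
(44212 + s(T(E)))/(73385 + y) = (44212 + 2)/(73385 + 280471) = 44214/353856 = 44214*(1/353856) = 7369/58976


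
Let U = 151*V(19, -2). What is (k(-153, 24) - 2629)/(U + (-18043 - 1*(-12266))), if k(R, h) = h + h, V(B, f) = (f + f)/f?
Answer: 2581/5475 ≈ 0.47142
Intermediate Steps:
V(B, f) = 2 (V(B, f) = (2*f)/f = 2)
k(R, h) = 2*h
U = 302 (U = 151*2 = 302)
(k(-153, 24) - 2629)/(U + (-18043 - 1*(-12266))) = (2*24 - 2629)/(302 + (-18043 - 1*(-12266))) = (48 - 2629)/(302 + (-18043 + 12266)) = -2581/(302 - 5777) = -2581/(-5475) = -2581*(-1/5475) = 2581/5475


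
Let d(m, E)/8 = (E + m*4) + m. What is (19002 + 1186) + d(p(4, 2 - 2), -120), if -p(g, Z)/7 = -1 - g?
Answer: 20628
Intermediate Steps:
p(g, Z) = 7 + 7*g (p(g, Z) = -7*(-1 - g) = 7 + 7*g)
d(m, E) = 8*E + 40*m (d(m, E) = 8*((E + m*4) + m) = 8*((E + 4*m) + m) = 8*(E + 5*m) = 8*E + 40*m)
(19002 + 1186) + d(p(4, 2 - 2), -120) = (19002 + 1186) + (8*(-120) + 40*(7 + 7*4)) = 20188 + (-960 + 40*(7 + 28)) = 20188 + (-960 + 40*35) = 20188 + (-960 + 1400) = 20188 + 440 = 20628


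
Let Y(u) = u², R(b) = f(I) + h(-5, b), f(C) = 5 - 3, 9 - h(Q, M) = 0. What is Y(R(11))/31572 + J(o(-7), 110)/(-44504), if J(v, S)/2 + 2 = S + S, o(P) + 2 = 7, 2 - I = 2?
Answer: -1047551/175635036 ≈ -0.0059644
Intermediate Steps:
h(Q, M) = 9 (h(Q, M) = 9 - 1*0 = 9 + 0 = 9)
I = 0 (I = 2 - 1*2 = 2 - 2 = 0)
f(C) = 2
R(b) = 11 (R(b) = 2 + 9 = 11)
o(P) = 5 (o(P) = -2 + 7 = 5)
J(v, S) = -4 + 4*S (J(v, S) = -4 + 2*(S + S) = -4 + 2*(2*S) = -4 + 4*S)
Y(R(11))/31572 + J(o(-7), 110)/(-44504) = 11²/31572 + (-4 + 4*110)/(-44504) = 121*(1/31572) + (-4 + 440)*(-1/44504) = 121/31572 + 436*(-1/44504) = 121/31572 - 109/11126 = -1047551/175635036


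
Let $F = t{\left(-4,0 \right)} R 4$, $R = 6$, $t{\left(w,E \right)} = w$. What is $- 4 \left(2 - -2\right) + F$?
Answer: $-112$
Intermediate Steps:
$F = -96$ ($F = \left(-4\right) 6 \cdot 4 = \left(-24\right) 4 = -96$)
$- 4 \left(2 - -2\right) + F = - 4 \left(2 - -2\right) - 96 = - 4 \left(2 + 2\right) - 96 = \left(-4\right) 4 - 96 = -16 - 96 = -112$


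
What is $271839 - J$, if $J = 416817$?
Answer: $-144978$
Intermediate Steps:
$271839 - J = 271839 - 416817 = -144978$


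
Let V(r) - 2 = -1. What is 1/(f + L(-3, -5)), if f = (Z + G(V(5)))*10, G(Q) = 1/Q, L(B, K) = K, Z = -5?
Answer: -1/45 ≈ -0.022222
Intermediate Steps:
V(r) = 1 (V(r) = 2 - 1 = 1)
G(Q) = 1/Q
f = -40 (f = (-5 + 1/1)*10 = (-5 + 1)*10 = -4*10 = -40)
1/(f + L(-3, -5)) = 1/(-40 - 5) = 1/(-45) = -1/45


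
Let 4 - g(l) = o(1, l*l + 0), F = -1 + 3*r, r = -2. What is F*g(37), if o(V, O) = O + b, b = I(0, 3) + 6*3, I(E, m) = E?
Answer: 9681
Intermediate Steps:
F = -7 (F = -1 + 3*(-2) = -1 - 6 = -7)
b = 18 (b = 0 + 6*3 = 0 + 18 = 18)
o(V, O) = 18 + O (o(V, O) = O + 18 = 18 + O)
g(l) = -14 - l² (g(l) = 4 - (18 + (l*l + 0)) = 4 - (18 + (l² + 0)) = 4 - (18 + l²) = 4 + (-18 - l²) = -14 - l²)
F*g(37) = -7*(-14 - 1*37²) = -7*(-14 - 1*1369) = -7*(-14 - 1369) = -7*(-1383) = 9681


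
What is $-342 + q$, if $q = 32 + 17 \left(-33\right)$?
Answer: $-871$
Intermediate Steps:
$q = -529$ ($q = 32 - 561 = -529$)
$-342 + q = -342 - 529 = -871$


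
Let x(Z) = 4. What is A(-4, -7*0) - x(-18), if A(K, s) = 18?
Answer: 14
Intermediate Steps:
A(-4, -7*0) - x(-18) = 18 - 1*4 = 18 - 4 = 14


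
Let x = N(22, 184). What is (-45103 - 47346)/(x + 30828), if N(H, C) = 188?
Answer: -92449/31016 ≈ -2.9807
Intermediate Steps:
x = 188
(-45103 - 47346)/(x + 30828) = (-45103 - 47346)/(188 + 30828) = -92449/31016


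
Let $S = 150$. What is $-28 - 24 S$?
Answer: $-3628$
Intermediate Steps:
$-28 - 24 S = -28 - 3600 = -3628$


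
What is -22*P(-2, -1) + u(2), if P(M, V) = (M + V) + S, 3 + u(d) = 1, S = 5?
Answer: -46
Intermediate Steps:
u(d) = -2 (u(d) = -3 + 1 = -2)
P(M, V) = 5 + M + V (P(M, V) = (M + V) + 5 = 5 + M + V)
-22*P(-2, -1) + u(2) = -22*(5 - 2 - 1) - 2 = -22*2 - 2 = -44 - 2 = -46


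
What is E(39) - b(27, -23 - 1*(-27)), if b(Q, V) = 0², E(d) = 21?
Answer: 21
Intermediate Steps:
b(Q, V) = 0
E(39) - b(27, -23 - 1*(-27)) = 21 - 1*0 = 21 + 0 = 21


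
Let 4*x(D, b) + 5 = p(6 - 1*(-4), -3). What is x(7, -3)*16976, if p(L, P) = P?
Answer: -33952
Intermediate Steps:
x(D, b) = -2 (x(D, b) = -5/4 + (¼)*(-3) = -5/4 - ¾ = -2)
x(7, -3)*16976 = -2*16976 = -33952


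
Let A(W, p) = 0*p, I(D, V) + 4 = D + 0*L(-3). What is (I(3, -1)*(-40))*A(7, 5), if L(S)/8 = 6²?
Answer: 0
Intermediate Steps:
L(S) = 288 (L(S) = 8*6² = 8*36 = 288)
I(D, V) = -4 + D (I(D, V) = -4 + (D + 0*288) = -4 + (D + 0) = -4 + D)
A(W, p) = 0
(I(3, -1)*(-40))*A(7, 5) = ((-4 + 3)*(-40))*0 = -1*(-40)*0 = 40*0 = 0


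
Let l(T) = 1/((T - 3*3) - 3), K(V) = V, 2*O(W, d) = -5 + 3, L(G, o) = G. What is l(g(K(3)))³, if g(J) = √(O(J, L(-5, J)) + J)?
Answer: -225/357911 - 217*√2/1431644 ≈ -0.00084301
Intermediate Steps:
O(W, d) = -1 (O(W, d) = (-5 + 3)/2 = (½)*(-2) = -1)
g(J) = √(-1 + J)
l(T) = 1/(-12 + T) (l(T) = 1/((T - 9) - 3) = 1/((-9 + T) - 3) = 1/(-12 + T))
l(g(K(3)))³ = (1/(-12 + √(-1 + 3)))³ = (1/(-12 + √2))³ = (-12 + √2)⁻³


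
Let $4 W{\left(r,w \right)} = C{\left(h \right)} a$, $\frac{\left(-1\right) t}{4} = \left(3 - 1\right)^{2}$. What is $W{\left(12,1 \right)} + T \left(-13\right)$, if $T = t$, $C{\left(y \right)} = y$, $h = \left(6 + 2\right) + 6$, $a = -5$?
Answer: $\frac{381}{2} \approx 190.5$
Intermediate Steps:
$h = 14$ ($h = 8 + 6 = 14$)
$t = -16$ ($t = - 4 \left(3 - 1\right)^{2} = - 4 \cdot 2^{2} = \left(-4\right) 4 = -16$)
$T = -16$
$W{\left(r,w \right)} = - \frac{35}{2}$ ($W{\left(r,w \right)} = \frac{14 \left(-5\right)}{4} = \frac{1}{4} \left(-70\right) = - \frac{35}{2}$)
$W{\left(12,1 \right)} + T \left(-13\right) = - \frac{35}{2} - -208 = - \frac{35}{2} + 208 = \frac{381}{2}$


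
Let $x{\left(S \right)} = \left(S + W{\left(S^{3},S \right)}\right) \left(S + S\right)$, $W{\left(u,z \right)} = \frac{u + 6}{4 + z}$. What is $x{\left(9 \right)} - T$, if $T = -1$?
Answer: $\frac{15349}{13} \approx 1180.7$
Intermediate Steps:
$W{\left(u,z \right)} = \frac{6 + u}{4 + z}$
$x{\left(S \right)} = 2 S \left(S + \frac{6 + S^{3}}{4 + S}\right)$ ($x{\left(S \right)} = \left(S + \frac{6 + S^{3}}{4 + S}\right) \left(S + S\right) = \left(S + \frac{6 + S^{3}}{4 + S}\right) 2 S = 2 S \left(S + \frac{6 + S^{3}}{4 + S}\right)$)
$x{\left(9 \right)} - T = 2 \cdot 9 \frac{1}{4 + 9} \left(6 + 9^{3} + 9 \left(4 + 9\right)\right) - -1 = 2 \cdot 9 \cdot \frac{1}{13} \left(6 + 729 + 9 \cdot 13\right) + 1 = 2 \cdot 9 \cdot \frac{1}{13} \left(6 + 729 + 117\right) + 1 = 2 \cdot 9 \cdot \frac{1}{13} \cdot 852 + 1 = \frac{15336}{13} + 1 = \frac{15349}{13}$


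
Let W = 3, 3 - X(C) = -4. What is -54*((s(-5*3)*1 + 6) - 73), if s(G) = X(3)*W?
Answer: 2484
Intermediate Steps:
X(C) = 7 (X(C) = 3 - 1*(-4) = 3 + 4 = 7)
s(G) = 21 (s(G) = 7*3 = 21)
-54*((s(-5*3)*1 + 6) - 73) = -54*((21*1 + 6) - 73) = -54*((21 + 6) - 73) = -54*(27 - 73) = -54*(-46) = 2484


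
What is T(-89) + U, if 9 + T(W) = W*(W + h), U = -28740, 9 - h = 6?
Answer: -21095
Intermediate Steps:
h = 3 (h = 9 - 1*6 = 9 - 6 = 3)
T(W) = -9 + W*(3 + W) (T(W) = -9 + W*(W + 3) = -9 + W*(3 + W))
T(-89) + U = (-9 + (-89)² + 3*(-89)) - 28740 = (-9 + 7921 - 267) - 28740 = 7645 - 28740 = -21095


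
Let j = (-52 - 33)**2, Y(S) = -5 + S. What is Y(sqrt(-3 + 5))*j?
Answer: -36125 + 7225*sqrt(2) ≈ -25907.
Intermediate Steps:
j = 7225 (j = (-85)**2 = 7225)
Y(sqrt(-3 + 5))*j = (-5 + sqrt(-3 + 5))*7225 = (-5 + sqrt(2))*7225 = -36125 + 7225*sqrt(2)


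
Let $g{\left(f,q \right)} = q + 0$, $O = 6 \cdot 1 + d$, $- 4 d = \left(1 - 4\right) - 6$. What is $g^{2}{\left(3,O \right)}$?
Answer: $\frac{1089}{16} \approx 68.063$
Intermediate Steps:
$d = \frac{9}{4}$ ($d = - \frac{\left(1 - 4\right) - 6}{4} = - \frac{-3 - 6}{4} = \left(- \frac{1}{4}\right) \left(-9\right) = \frac{9}{4} \approx 2.25$)
$O = \frac{33}{4}$ ($O = 6 \cdot 1 + \frac{9}{4} = 6 + \frac{9}{4} = \frac{33}{4} \approx 8.25$)
$g{\left(f,q \right)} = q$
$g^{2}{\left(3,O \right)} = \left(\frac{33}{4}\right)^{2} = \frac{1089}{16}$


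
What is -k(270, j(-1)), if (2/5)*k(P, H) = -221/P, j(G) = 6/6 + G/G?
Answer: 221/108 ≈ 2.0463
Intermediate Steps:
j(G) = 2 (j(G) = 6*(⅙) + 1 = 1 + 1 = 2)
k(P, H) = -1105/(2*P) (k(P, H) = 5*(-221/P)/2 = -1105/(2*P))
-k(270, j(-1)) = -(-1105)/(2*270) = -1*(-221/108) = 221/108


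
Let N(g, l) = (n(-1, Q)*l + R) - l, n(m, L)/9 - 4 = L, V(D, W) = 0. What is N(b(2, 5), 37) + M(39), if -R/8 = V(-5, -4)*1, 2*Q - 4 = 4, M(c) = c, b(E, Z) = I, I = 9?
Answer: 2666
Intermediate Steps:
b(E, Z) = 9
Q = 4 (Q = 2 + (1/2)*4 = 2 + 2 = 4)
n(m, L) = 36 + 9*L
R = 0 (R = -0 = -8*0 = 0)
N(g, l) = 71*l (N(g, l) = ((36 + 9*4)*l + 0) - l = ((36 + 36)*l + 0) - l = (72*l + 0) - l = 72*l - l = 71*l)
N(b(2, 5), 37) + M(39) = 71*37 + 39 = 2627 + 39 = 2666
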